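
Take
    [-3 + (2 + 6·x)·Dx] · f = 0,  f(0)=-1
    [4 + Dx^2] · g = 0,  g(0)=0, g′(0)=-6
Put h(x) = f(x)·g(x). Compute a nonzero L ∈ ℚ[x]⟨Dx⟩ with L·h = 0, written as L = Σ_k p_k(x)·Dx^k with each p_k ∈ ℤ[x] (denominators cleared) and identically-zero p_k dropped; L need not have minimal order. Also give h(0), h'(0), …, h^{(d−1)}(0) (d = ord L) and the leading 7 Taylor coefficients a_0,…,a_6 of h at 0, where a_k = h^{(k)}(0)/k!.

f: a_k = -1, -3/2, 9/8, -27/16, 405/128, -1701/256, 15309/1024, …
g: a_k = 0, -6, 0, 4, 0, -4/5, 0, …
h₀=f·g: eliminate ⇒ L₀, order ≤ 1·2.
L = (43 + 96·x + 144·x^2) + (-12 - 36·x)·Dx + (4 + 24·x + 36·x^2)·Dx^2  (order 2).
h: a_k = 0, 6, 9, -43/4, 33/8, -4379/320, 21963/640, …
ICs: h(0) = 0, h′(0) = 6.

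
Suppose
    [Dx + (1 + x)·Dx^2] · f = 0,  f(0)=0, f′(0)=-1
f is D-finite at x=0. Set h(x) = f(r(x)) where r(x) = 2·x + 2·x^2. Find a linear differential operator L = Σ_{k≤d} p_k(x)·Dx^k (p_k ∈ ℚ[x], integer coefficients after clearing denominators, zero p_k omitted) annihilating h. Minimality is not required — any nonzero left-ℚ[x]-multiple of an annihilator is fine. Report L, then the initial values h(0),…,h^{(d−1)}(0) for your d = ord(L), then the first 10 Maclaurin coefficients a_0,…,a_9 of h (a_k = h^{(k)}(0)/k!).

f: a_k = 0, -1, 1/2, -1/3, 1/4, -1/5, 1/6, -1/7, 1/8, -1/9, …
L₀ from L_f via x↦r, Dx↦r'^{-1}Dx.
L = (4·x + 4·x^2)·Dx + (1 + 4·x + 6·x^2 + 4·x^3)·Dx^2  (order 2).
h: a_k = 0, -2, 0, 4/3, -2, 8/5, 0, -16/7, 4, -32/9, …
ICs: h(0) = 0, h′(0) = -2.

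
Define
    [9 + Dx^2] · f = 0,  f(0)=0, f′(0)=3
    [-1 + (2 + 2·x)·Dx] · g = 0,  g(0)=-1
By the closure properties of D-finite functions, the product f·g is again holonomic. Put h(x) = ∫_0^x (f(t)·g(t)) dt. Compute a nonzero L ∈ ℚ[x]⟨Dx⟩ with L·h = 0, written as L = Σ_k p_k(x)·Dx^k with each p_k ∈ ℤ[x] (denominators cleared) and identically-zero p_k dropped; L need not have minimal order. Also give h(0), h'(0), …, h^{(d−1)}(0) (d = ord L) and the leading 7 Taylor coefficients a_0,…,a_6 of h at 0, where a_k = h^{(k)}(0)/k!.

L = (39 + 72·x + 36·x^2)·Dx + (-4 - 4·x)·Dx^2 + (4 + 8·x + 4·x^2)·Dx^3  (order 3).
h: a_k = 0, 0, -3/2, -1/2, 39/32, 33/80, -527/1280, …
ICs: h(0) = 0, h′(0) = 0, h′′(0) = -3.

f: a_k = 0, 3, 0, -9/2, 0, 81/40, 0, …
g: a_k = -1, -1/2, 1/8, -1/16, 5/128, -7/256, 21/1024, …
Sym-product of L_f,L_g gives L₀ (≤ ord 2).
Integrate: L := L₀·Dx.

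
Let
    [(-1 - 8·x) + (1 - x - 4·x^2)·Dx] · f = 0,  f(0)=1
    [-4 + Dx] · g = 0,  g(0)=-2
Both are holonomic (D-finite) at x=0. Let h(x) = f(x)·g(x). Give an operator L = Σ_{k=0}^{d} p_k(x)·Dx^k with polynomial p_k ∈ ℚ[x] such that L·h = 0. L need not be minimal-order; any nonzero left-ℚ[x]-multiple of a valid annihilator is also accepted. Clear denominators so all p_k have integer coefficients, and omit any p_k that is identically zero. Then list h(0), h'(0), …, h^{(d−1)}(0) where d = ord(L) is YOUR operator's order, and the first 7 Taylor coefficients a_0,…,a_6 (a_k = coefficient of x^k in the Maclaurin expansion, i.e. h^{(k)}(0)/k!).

f: a_k = 1, 1, 5, 9, 29, 65, 181, …
g: a_k = -2, -8, -16, -64/3, -64/3, -256/15, -512/45, …
h₀=f·g: eliminate ⇒ L₀, order ≤ 1·1.
L = (5 + 4·x - 16·x^2) + (-1 + x + 4·x^2)·Dx  (order 1).
h: a_k = -2, -10, -34, -286/3, -758/3, -9766/15, -15058/9, …
ICs: h(0) = -2.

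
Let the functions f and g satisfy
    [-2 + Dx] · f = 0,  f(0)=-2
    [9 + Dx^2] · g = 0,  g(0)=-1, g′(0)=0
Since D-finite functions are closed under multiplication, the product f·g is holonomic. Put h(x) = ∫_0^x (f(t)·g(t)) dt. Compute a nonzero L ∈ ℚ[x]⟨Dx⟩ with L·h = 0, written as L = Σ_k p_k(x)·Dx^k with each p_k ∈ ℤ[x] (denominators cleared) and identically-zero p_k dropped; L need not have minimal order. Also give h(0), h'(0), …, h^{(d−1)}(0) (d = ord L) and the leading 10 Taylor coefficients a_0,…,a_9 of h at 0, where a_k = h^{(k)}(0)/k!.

L = 13·Dx - 4·Dx^2 + Dx^3  (order 3).
h: a_k = 0, 2, 2, -5/3, -23/6, -119/60, 61/180, 407/504, 3277/10080, -239/181440, …
ICs: h(0) = 0, h′(0) = 2, h′′(0) = 4.

f: a_k = -2, -4, -4, -8/3, -4/3, -8/15, -8/45, -16/315, -4/315, -8/2835, …
g: a_k = -1, 0, 9/2, 0, -27/8, 0, 81/80, 0, -729/4480, 0, …
Product ⇒ symmetric product L₀, ord ≤ 2.
Integrate: L := L₀·Dx.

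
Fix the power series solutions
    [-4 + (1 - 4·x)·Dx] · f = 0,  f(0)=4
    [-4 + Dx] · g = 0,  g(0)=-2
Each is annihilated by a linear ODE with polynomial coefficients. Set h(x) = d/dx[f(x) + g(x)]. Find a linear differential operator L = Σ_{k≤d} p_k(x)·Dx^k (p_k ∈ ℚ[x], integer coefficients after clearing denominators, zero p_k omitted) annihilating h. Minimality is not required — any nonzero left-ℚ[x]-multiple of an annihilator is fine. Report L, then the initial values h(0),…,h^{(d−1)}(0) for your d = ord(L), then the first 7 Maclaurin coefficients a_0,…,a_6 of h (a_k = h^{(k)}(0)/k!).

f: a_k = 4, 16, 64, 256, 1024, 4096, 16384, …
g: a_k = -2, -8, -16, -64/3, -64/3, -256/15, -512/45, …
f+g: L₀ = lclm(L_f,L_g), ord ≤ 1+1.
Derive L from L₀ (diff closure).
L = (64 + 128·x) + (-20 - 32·x + 64·x^2)·Dx + (1 - 16·x^2)·Dx^2  (order 2).
h: a_k = 8, 96, 704, 12032/3, 61184/3, 1473536/15, 20641792/45, …
ICs: h(0) = 8, h′(0) = 96.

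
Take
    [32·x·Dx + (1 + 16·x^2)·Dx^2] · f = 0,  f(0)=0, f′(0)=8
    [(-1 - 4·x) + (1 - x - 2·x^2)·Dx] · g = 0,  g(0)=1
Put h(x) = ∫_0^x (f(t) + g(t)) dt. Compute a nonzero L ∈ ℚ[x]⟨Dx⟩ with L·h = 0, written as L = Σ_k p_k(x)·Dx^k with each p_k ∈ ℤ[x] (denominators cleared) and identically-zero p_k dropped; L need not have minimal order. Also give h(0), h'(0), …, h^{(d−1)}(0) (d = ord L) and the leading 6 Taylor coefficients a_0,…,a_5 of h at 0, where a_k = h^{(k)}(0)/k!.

f: a_k = 0, 8, 0, -128/3, 0, 2048/5, …
g: a_k = 1, 1, 3, 5, 11, 21, …
Weyl lclm of L_f,L_g ⇒ L₀ (ord ≤ 3).
∫: right-multiply L₀ by Dx.
L = (96 - 384·x - 6912·x^2 - 15360·x^3 - 40704·x^4 - 12288·x^6)·Dx^2 + (-31 - 104·x + 392·x^2 - 736·x^3 - 14912·x^4 - 27904·x^5 - 3072·x^6 - 12288·x^7)·Dx^3 + (3 + 19·x + 128·x^2 + 152·x^3 + 1128·x^4 - 2496·x^5 - 2560·x^6 - 1024·x^7 - 2048·x^8)·Dx^4  (order 4).
h: a_k = 0, 1, 9/2, 1, -113/12, 11/5, …
ICs: h(0) = 0, h′(0) = 1, h′′(0) = 9, h′′′(0) = 6.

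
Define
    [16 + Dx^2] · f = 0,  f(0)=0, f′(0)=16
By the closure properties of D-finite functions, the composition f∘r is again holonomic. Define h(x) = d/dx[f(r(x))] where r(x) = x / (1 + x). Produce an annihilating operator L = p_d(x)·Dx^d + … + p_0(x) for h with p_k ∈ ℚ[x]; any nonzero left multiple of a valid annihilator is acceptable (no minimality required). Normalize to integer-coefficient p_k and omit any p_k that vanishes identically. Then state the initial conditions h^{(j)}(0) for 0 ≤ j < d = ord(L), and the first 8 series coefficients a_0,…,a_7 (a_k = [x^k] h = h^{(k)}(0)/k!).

L = (22 + 12·x + 6·x^2) + (6 + 18·x + 18·x^2 + 6·x^3)·Dx + (1 + 4·x + 6·x^2 + 4·x^3 + x^4)·Dx^2  (order 2).
h: a_k = 16, -32, -80, 448, -3088/3, 1440, -39376/45, -80512/45, …
ICs: h(0) = 16, h′(0) = -32.

f: a_k = 0, 16, 0, -128/3, 0, 512/15, 0, -4096/315, …
Substitute x→r, Dx→(1/r')Dx; clear ⇒ L₀.
h=h₀': d/dx-closure on L₀ ⇒ L.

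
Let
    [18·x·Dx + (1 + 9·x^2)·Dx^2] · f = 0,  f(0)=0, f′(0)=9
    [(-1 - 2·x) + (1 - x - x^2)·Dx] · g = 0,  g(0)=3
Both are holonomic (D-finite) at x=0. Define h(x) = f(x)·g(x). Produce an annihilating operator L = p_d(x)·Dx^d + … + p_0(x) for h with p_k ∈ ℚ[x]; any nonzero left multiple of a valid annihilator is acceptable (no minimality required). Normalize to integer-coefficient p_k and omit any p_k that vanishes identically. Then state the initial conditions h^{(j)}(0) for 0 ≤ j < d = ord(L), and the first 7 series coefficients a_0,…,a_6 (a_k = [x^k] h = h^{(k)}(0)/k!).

f: a_k = 0, 9, 0, -27, 0, 729/5, 0, …
g: a_k = 3, 3, 6, 9, 15, 24, 39, …
h₀=f·g: eliminate ⇒ L₀, order ≤ 2·1.
L = (2 + 18·x + 54·x^2) + (2 - 14·x + 36·x^2 + 54·x^3)·Dx + (-1 + x - 8·x^2 + 9·x^3 + 9·x^4)·Dx^2  (order 2).
h: a_k = 0, 27, 27, -27, 0, 2052/5, 2052/5, …
ICs: h(0) = 0, h′(0) = 27.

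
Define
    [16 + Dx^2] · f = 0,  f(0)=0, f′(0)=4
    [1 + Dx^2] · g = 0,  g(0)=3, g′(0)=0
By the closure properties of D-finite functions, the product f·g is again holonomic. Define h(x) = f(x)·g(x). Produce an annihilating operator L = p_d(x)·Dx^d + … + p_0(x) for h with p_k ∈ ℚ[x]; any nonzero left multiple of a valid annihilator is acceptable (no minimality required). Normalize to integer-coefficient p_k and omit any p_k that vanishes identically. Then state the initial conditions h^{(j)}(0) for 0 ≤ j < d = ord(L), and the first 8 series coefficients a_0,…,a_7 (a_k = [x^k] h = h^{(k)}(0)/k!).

L = 225 + 34·Dx^2 + Dx^4  (order 4).
h: a_k = 0, 12, 0, -38, 0, 421/10, 0, -10039/420, …
ICs: h(0) = 0, h′(0) = 12, h′′(0) = 0, h′′′(0) = -228.

f: a_k = 0, 4, 0, -32/3, 0, 128/15, 0, -1024/315, …
g: a_k = 3, 0, -3/2, 0, 1/8, 0, -1/240, 0, …
h₀=f·g: eliminate ⇒ L₀, order ≤ 2·2.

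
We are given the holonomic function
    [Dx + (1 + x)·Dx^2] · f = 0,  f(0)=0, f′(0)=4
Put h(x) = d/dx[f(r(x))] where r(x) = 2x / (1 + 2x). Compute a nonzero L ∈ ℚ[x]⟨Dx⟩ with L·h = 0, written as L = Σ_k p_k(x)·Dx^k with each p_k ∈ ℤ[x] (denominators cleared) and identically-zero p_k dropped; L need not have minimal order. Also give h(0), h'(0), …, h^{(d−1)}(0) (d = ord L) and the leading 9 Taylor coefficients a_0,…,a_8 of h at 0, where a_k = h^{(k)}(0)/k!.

f: a_k = 0, 4, -2, 4/3, -1, 4/5, -2/3, 4/7, -1/2, …
f∘r: x↦r, Dx↦Dx/r' in L_f ⇒ L₀.
Differentiate: ansatz ord ≤ ord L₀ ⇒ L.
L = (6 + 16·x) + (1 + 6·x + 8·x^2)·Dx  (order 1).
h: a_k = 8, -48, 224, -960, 3968, -16128, 65024, -261120, 1046528, …
ICs: h(0) = 8.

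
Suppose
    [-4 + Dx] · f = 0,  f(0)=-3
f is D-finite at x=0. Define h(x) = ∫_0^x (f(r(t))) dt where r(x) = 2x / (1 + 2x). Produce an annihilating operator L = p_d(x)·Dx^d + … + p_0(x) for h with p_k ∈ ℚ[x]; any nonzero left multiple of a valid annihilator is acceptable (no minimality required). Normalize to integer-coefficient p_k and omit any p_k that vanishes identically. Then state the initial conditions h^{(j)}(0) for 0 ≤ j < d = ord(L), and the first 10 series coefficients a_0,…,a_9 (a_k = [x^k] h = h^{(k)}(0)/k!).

f: a_k = -3, -12, -24, -32, -32, -128/5, -256/15, -1024/105, -512/105, -2048/945, …
Substitute x→r, Dx→(1/r')Dx; clear ⇒ L₀.
∫: right-multiply L₀ by Dx.
L = -8·Dx + (1 + 4·x + 4·x^2)·Dx^2  (order 2).
h: a_k = 0, -3, -12, -16, 8, 64/5, -448/15, 2816/105, 1088/105, -80896/945, …
ICs: h(0) = 0, h′(0) = -3.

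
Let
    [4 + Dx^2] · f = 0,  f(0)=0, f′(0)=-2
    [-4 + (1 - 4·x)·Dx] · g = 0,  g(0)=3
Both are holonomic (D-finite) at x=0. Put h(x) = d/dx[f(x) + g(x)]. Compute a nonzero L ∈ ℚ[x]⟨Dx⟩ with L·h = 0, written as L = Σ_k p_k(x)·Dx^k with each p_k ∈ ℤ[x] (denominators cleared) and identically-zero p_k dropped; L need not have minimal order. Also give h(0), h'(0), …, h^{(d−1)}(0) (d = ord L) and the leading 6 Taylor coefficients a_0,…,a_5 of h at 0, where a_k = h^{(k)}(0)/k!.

f: a_k = 0, -2, 0, 4/3, 0, -4/15, …
g: a_k = 3, 12, 48, 192, 768, 3072, …
h₀=f+g: left-lcm gives L₀, ord ≤ 3.
Derive L from L₀ (diff closure).
L = (1568 - 256·x + 512·x^2) + (-100 + 432·x - 192·x^2 + 256·x^3)·Dx + (392 - 64·x + 128·x^2)·Dx^2 + (-25 + 108·x - 48·x^2 + 64·x^3)·Dx^3  (order 3).
h: a_k = 10, 96, 580, 3072, 46076/3, 73728, …
ICs: h(0) = 10, h′(0) = 96, h′′(0) = 1160.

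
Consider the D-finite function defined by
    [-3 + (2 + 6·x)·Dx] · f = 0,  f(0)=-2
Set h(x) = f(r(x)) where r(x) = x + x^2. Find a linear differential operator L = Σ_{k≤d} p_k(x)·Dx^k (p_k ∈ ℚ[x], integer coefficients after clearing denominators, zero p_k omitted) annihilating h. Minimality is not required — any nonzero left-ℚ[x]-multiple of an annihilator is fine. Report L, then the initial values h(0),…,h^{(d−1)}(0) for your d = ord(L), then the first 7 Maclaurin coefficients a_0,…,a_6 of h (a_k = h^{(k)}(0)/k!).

f: a_k = -2, -3, 9/4, -27/8, 405/64, -1701/128, 15309/512, …
L₀ from L_f via x↦r, Dx↦r'^{-1}Dx.
L = (-3 - 6·x) + (2 + 6·x + 6·x^2)·Dx  (order 1).
h: a_k = -2, -3, -3/4, 9/8, -99/64, 243/128, -999/512, …
ICs: h(0) = -2.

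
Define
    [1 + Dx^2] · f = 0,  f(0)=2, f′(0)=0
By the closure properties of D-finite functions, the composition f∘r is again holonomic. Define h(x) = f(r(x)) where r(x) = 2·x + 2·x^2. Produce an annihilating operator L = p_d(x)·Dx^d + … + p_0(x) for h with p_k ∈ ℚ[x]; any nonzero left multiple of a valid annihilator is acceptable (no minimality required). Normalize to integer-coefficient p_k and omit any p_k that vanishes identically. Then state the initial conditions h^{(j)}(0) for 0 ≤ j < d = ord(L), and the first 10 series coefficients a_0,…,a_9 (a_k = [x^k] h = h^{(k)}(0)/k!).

f: a_k = 2, 0, -1, 0, 1/12, 0, -1/360, 0, 1/20160, 0, …
h₀=f(r): pull back L_f along r ⇒ L₀.
L = (4 + 24·x + 48·x^2 + 32·x^3) - 2·Dx + (1 + 2·x)·Dx^2  (order 2).
h: a_k = 2, 0, -4, -8, -8/3, 16/3, 352/45, 64/15, -416/315, -1088/315, …
ICs: h(0) = 2, h′(0) = 0.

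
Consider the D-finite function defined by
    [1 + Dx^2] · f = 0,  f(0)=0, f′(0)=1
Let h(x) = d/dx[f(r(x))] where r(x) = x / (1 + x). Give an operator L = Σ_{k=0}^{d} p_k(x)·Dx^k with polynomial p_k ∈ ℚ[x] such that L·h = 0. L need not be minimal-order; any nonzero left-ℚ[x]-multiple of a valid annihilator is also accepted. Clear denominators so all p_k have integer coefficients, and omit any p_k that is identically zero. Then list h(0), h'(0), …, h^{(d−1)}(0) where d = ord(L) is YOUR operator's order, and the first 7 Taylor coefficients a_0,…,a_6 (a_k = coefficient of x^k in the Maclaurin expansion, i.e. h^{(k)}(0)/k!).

f: a_k = 0, 1, 0, -1/6, 0, 1/120, 0, …
L₀ from L_f via x↦r, Dx↦r'^{-1}Dx.
Differentiate: ansatz ord ≤ ord L₀ ⇒ L.
L = (7 + 12·x + 6·x^2) + (6 + 18·x + 18·x^2 + 6·x^3)·Dx + (1 + 4·x + 6·x^2 + 4·x^3 + x^4)·Dx^2  (order 2).
h: a_k = 1, -2, 5/2, -2, 1/24, 15/4, -6931/720, …
ICs: h(0) = 1, h′(0) = -2.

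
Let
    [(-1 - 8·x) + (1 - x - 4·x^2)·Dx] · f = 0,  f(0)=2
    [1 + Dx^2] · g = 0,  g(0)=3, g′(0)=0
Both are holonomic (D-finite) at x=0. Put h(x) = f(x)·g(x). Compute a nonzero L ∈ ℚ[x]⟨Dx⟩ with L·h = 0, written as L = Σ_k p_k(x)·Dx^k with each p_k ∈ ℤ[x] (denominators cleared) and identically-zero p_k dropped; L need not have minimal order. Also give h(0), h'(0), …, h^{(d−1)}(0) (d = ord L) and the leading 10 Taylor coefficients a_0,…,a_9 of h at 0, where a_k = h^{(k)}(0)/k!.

L = (7 + x + 4·x^2) + (2 + 16·x)·Dx + (-1 + x + 4·x^2)·Dx^2  (order 2).
h: a_k = 6, 6, 27, 51, 637/4, 1453/4, 120029/120, 294389/120, 14457427/2240, 109315417/6720, …
ICs: h(0) = 6, h′(0) = 6.

f: a_k = 2, 2, 10, 18, 58, 130, 362, 882, 2330, 5858, …
g: a_k = 3, 0, -3/2, 0, 1/8, 0, -1/240, 0, 1/13440, 0, …
f·g: L₀ = L_f ⊗_s L_g, ord ≤ 1·2.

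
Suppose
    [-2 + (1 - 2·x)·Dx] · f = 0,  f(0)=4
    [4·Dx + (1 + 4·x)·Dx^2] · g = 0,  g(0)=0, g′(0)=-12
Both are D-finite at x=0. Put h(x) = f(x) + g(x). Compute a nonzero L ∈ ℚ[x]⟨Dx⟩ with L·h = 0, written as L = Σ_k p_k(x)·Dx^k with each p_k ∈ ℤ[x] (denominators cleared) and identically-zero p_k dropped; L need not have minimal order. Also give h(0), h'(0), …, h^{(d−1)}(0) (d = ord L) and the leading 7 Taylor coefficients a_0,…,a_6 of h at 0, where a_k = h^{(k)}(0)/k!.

L = (28 + 16·x)·Dx + (-1 + 40·x + 32·x^2)·Dx^2 + (-1 - 3·x + 6·x^2 + 8·x^3)·Dx^3  (order 3).
h: a_k = 4, -4, 40, -32, 256, -2432/5, 2304, …
ICs: h(0) = 4, h′(0) = -4, h′′(0) = 80.

f: a_k = 4, 8, 16, 32, 64, 128, 256, …
g: a_k = 0, -12, 24, -64, 192, -3072/5, 2048, …
Weyl lclm of L_f,L_g ⇒ L₀ (ord ≤ 3).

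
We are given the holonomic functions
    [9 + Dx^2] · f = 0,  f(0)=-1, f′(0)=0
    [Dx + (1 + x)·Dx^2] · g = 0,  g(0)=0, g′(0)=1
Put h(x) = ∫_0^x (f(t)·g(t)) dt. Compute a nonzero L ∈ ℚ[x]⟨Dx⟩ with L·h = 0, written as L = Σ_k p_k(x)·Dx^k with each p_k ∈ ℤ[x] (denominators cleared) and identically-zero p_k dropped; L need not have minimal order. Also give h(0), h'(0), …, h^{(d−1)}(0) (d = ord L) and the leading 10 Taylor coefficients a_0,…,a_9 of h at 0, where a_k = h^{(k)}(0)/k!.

f: a_k = -1, 0, 9/2, 0, -27/8, 0, 81/80, 0, -729/4480, 0, …
g: a_k = 0, 1, -1/2, 1/3, -1/4, 1/5, -1/6, 1/7, -1/8, 1/9, …
L₀ := L_f ⊗_s L_g (sym. prod.), ord ≤ 4.
h=∫₀ˣh₀: take L = L₀·Dx.
L = (2493 + 10854·x + 17091·x^2 + 11664·x^3 + 2916·x^4)·Dx + (612 + 1908·x + 1944·x^2 + 648·x^3)·Dx^2 + (592 + 2484·x + 3834·x^2 + 2592·x^3 + 648·x^4)·Dx^3 + (68 + 212·x + 216·x^2 + 72·x^3)·Dx^4 + (35 + 142·x + 215·x^2 + 144·x^3 + 36·x^4)·Dx^5  (order 5).
h: a_k = 0, 0, -1/2, 1/6, 25/24, -2/5, -83/240, 5/48, 361/4480, -23/720, …
ICs: h(0) = 0, h′(0) = 0, h′′(0) = -1, h′′′(0) = 1, h′′′′(0) = 25.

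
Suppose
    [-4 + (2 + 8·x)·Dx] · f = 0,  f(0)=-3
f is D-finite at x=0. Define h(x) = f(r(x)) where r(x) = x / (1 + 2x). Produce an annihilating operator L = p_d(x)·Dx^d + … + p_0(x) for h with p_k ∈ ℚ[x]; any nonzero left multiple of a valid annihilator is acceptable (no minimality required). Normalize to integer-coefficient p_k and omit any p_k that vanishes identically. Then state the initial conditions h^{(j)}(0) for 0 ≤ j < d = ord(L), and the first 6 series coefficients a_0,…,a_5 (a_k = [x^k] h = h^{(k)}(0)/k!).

f: a_k = -3, -6, 6, -12, 30, -84, …
Substitute x→r, Dx→(1/r')Dx; clear ⇒ L₀.
L = -2 + (1 + 8·x + 12·x^2)·Dx  (order 1).
h: a_k = -3, -6, 18, -60, 222, -900, …
ICs: h(0) = -3.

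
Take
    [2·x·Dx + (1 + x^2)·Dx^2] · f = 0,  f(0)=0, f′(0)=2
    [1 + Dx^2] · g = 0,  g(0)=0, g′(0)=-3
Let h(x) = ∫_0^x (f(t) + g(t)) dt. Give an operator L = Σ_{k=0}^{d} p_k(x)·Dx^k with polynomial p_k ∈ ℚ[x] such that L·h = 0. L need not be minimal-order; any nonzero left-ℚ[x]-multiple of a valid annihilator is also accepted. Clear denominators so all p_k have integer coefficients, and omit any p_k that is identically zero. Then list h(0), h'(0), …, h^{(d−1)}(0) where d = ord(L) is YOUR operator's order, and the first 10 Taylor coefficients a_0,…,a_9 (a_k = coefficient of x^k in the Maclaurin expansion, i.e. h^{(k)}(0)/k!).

f: a_k = 0, 2, 0, -2/3, 0, 2/5, 0, -2/7, 0, 2/9, …
g: a_k = 0, -3, 0, 1/2, 0, -1/40, 0, 1/1680, 0, -1/120960, …
f+g: L₀ = lclm(L_f,L_g), ord ≤ 2+2.
Integrate: L := L₀·Dx.
L = (-22·x + 28·x^3 + 2·x^5)·Dx^2 + (-1 + 7·x^2 + 9·x^4 + x^6)·Dx^3 + (-22·x + 28·x^3 + 2·x^5)·Dx^4 + (-1 + 7·x^2 + 9·x^4 + x^6)·Dx^5  (order 5).
h: a_k = 0, 0, -1/2, 0, -1/24, 0, 1/16, 0, -479/13440, 0, …
ICs: h(0) = 0, h′(0) = 0, h′′(0) = -1, h′′′(0) = 0, h′′′′(0) = -1.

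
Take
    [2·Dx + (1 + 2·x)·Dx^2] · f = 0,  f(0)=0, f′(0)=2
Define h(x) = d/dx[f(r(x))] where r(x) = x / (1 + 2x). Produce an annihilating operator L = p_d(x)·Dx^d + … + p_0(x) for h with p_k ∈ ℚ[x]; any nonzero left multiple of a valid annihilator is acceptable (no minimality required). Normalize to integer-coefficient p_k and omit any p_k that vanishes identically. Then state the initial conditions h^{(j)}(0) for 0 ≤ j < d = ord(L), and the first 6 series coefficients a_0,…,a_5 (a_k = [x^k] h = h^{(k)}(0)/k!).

L = (6 + 16·x) + (1 + 6·x + 8·x^2)·Dx  (order 1).
h: a_k = 2, -12, 56, -240, 992, -4032, …
ICs: h(0) = 2.

f: a_k = 0, 2, -2, 8/3, -4, 32/5, …
L₀ from L_f via x↦r, Dx↦r'^{-1}Dx.
Derive L from L₀ (diff closure).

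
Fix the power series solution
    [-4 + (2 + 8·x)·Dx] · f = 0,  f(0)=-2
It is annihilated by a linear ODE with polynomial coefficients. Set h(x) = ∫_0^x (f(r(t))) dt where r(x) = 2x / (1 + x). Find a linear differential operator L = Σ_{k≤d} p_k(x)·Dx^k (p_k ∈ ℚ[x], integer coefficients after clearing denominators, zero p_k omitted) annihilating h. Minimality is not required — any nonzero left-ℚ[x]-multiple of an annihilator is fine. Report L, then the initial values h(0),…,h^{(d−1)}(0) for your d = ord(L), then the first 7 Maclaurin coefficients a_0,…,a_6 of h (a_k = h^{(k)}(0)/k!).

L = -4·Dx + (1 + 10·x + 9·x^2)·Dx^2  (order 2).
h: a_k = 0, -2, -4, 8, -26, 568/5, -588, …
ICs: h(0) = 0, h′(0) = -2.

f: a_k = -2, -4, 4, -8, 20, -56, 168, …
Change of var in L_f (x↦r) gives L₀.
h=∫h₀ ⇒ L = L₀·Dx.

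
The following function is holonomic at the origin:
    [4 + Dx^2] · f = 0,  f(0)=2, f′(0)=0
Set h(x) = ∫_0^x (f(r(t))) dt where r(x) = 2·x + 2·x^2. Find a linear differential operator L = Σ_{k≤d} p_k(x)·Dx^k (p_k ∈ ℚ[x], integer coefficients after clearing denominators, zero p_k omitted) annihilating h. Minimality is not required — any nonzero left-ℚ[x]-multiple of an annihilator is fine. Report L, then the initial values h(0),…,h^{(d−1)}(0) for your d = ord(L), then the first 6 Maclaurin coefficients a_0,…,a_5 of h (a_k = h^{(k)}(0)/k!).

f: a_k = 2, 0, -4, 0, 4/3, 0, …
L₀ from L_f via x↦r, Dx↦r'^{-1}Dx.
h=∫h₀ ⇒ L = L₀·Dx.
L = (16 + 96·x + 192·x^2 + 128·x^3)·Dx - 2·Dx^2 + (1 + 2·x)·Dx^3  (order 3).
h: a_k = 0, 2, 0, -16/3, -8, 16/15, …
ICs: h(0) = 0, h′(0) = 2, h′′(0) = 0.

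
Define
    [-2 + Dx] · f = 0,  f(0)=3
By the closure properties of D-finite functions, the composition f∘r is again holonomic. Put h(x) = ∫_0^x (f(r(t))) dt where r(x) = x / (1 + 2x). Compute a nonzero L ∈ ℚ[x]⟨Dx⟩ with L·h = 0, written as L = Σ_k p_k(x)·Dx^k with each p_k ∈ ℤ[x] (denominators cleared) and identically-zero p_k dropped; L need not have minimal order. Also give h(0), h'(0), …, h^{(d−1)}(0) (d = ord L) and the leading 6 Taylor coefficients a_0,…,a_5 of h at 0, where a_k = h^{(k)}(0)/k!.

f: a_k = 3, 6, 6, 4, 2, 4/5, …
Change of var in L_f (x↦r) gives L₀.
h=∫h₀ ⇒ L = L₀·Dx.
L = -2·Dx + (1 + 4·x + 4·x^2)·Dx^2  (order 2).
h: a_k = 0, 3, 3, -2, 1, 2/5, …
ICs: h(0) = 0, h′(0) = 3.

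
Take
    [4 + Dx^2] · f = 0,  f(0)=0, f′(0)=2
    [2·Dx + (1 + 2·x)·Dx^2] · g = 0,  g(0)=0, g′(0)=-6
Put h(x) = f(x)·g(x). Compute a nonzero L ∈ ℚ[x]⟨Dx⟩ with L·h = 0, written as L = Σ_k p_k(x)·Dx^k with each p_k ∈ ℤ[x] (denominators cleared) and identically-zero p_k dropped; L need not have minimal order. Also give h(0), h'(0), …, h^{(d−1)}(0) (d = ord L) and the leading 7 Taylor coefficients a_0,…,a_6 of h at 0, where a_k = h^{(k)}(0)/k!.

f: a_k = 0, 2, 0, -4/3, 0, 4/15, 0, …
g: a_k = 0, -6, 6, -8, 12, -96/5, 32, …
L₀ := L_f ⊗_s L_g (sym. prod.), ord ≤ 4.
L = (-48 + 192·x + 1216·x^2 + 2048·x^3 + 1024·x^4) + (32 + 320·x + 768·x^2 + 512·x^3)·Dx + (160·x + 672·x^2 + 1024·x^3 + 512·x^4)·Dx^2 + (8 + 80·x + 192·x^2 + 128·x^3)·Dx^3 + (3 + 28·x + 92·x^2 + 128·x^3 + 64·x^4)·Dx^4  (order 4).
h: a_k = 0, 0, -12, 12, -8, 16, -88/3, …
ICs: h(0) = 0, h′(0) = 0, h′′(0) = -24, h′′′(0) = 72.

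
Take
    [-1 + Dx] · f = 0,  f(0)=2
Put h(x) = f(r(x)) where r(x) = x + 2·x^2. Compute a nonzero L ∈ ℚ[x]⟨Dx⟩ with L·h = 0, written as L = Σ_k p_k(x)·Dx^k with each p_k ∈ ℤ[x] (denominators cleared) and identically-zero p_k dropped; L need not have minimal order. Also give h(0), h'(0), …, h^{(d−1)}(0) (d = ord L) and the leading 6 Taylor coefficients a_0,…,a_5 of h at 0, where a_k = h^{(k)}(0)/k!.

L = (-1 - 4·x) + Dx  (order 1).
h: a_k = 2, 2, 5, 13/3, 73/12, 281/60, …
ICs: h(0) = 2.

f: a_k = 2, 2, 1, 1/3, 1/12, 1/60, …
L₀ from L_f via x↦r, Dx↦r'^{-1}Dx.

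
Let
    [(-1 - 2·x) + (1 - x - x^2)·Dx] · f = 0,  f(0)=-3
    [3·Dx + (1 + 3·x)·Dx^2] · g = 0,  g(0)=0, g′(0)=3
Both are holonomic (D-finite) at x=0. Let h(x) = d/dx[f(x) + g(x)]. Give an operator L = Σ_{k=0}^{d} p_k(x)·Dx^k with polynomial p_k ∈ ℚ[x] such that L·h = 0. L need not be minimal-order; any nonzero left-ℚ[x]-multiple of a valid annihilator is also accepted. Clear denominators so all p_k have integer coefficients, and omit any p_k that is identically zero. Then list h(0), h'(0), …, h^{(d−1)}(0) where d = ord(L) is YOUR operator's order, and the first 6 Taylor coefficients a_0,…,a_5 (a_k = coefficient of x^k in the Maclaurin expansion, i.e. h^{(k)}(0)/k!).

L = (126 + 342·x + 468·x^2 + 180·x^3 + 108·x^4) + (156·x + 576·x^2 + 672·x^3 + 378·x^4 + 180·x^5)·Dx + (-7 - 35·x - 29·x^2 + 63·x^3 + 99·x^4 + 93·x^5 + 36·x^6)·Dx^2  (order 2).
h: a_k = 0, -21, 0, -141, 123, -963, …
ICs: h(0) = 0, h′(0) = -21.

f: a_k = -3, -3, -6, -9, -15, -24, …
g: a_k = 0, 3, -9/2, 9, -81/4, 243/5, …
h₀=f+g: left-lcm gives L₀, ord ≤ 3.
h₀' ⇒ L via d/dx closure of L₀.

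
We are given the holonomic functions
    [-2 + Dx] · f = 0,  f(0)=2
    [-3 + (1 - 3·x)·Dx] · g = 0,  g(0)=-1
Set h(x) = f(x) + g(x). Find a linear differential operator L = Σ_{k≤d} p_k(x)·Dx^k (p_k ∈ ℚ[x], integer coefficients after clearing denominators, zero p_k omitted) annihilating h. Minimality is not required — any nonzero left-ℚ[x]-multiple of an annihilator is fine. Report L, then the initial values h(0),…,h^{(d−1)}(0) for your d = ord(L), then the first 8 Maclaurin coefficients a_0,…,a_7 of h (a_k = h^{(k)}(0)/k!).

f: a_k = 2, 4, 4, 8/3, 4/3, 8/15, 8/45, 16/315, …
g: a_k = -1, -3, -9, -27, -81, -243, -729, -2187, …
Sum ⇒ L₀ = lclm(L_f,L_g) in ℚ(x)⟨Dx⟩.
L = (24 + 36·x) + (-14 - 24·x + 36·x^2)·Dx + (1 + 3·x - 18·x^2)·Dx^2  (order 2).
h: a_k = 1, 1, -5, -73/3, -239/3, -3637/15, -32797/45, -688889/315, …
ICs: h(0) = 1, h′(0) = 1.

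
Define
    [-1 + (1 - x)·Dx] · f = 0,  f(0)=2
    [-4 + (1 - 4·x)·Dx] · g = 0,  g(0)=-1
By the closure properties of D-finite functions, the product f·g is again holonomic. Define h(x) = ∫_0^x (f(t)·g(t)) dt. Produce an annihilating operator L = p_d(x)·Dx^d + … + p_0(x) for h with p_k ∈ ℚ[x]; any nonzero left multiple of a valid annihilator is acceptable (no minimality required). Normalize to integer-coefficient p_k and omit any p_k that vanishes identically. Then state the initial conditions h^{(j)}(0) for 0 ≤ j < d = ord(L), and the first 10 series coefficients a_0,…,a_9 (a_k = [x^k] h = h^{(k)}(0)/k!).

L = (-5 + 8·x)·Dx + (1 - 5·x + 4·x^2)·Dx^2  (order 2).
h: a_k = 0, -2, -5, -14, -85/2, -682/5, -455, -10922/7, -21845/4, -19418, …
ICs: h(0) = 0, h′(0) = -2.

f: a_k = 2, 2, 2, 2, 2, 2, 2, 2, 2, 2, …
g: a_k = -1, -4, -16, -64, -256, -1024, -4096, -16384, -65536, -262144, …
Product ⇒ symmetric product L₀, ord ≤ 1.
∫: right-multiply L₀ by Dx.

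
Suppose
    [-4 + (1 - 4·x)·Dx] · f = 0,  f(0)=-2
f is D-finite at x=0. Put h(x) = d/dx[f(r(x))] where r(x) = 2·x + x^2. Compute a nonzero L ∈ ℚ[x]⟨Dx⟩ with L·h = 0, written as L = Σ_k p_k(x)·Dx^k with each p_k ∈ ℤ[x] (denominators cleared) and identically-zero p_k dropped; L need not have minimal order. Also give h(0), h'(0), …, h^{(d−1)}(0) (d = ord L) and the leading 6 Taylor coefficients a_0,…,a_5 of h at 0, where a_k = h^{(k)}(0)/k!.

L = (17 + 24·x + 12·x^2) + (-1 + 7·x + 12·x^2 + 4·x^3)·Dx  (order 1).
h: a_k = -16, -272, -3456, -39040, -413440, -4203264, …
ICs: h(0) = -16.

f: a_k = -2, -8, -32, -128, -512, -2048, …
Substitute x→r, Dx→(1/r')Dx; clear ⇒ L₀.
h₀' ⇒ L via d/dx closure of L₀.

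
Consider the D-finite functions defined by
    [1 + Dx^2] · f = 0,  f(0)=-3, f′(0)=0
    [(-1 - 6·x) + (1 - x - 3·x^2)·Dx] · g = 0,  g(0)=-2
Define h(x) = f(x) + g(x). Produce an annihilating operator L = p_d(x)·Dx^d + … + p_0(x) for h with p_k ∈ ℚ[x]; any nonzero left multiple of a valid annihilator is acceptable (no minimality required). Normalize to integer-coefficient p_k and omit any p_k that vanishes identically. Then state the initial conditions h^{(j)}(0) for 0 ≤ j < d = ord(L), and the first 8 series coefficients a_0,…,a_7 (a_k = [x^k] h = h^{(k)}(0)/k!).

L = (-43 - 292·x - 307·x^2 - 624·x^3 - 45·x^4 - 54·x^5) + (9 + 7·x + 6·x^2 - 91·x^3 - 144·x^4 - 27·x^5 - 27·x^6)·Dx + (-43 - 292·x - 307·x^2 - 624·x^3 - 45·x^4 - 54·x^5)·Dx^2 + (9 + 7·x + 6·x^2 - 91·x^3 - 144·x^4 - 27·x^5 - 27·x^6)·Dx^3  (order 3).
h: a_k = -5, -2, -13/2, -14, -305/8, -80, -46559/240, -434, …
ICs: h(0) = -5, h′(0) = -2, h′′(0) = -13.

f: a_k = -3, 0, 3/2, 0, -1/8, 0, 1/240, 0, …
g: a_k = -2, -2, -8, -14, -38, -80, -194, -434, …
Weyl lclm of L_f,L_g ⇒ L₀ (ord ≤ 3).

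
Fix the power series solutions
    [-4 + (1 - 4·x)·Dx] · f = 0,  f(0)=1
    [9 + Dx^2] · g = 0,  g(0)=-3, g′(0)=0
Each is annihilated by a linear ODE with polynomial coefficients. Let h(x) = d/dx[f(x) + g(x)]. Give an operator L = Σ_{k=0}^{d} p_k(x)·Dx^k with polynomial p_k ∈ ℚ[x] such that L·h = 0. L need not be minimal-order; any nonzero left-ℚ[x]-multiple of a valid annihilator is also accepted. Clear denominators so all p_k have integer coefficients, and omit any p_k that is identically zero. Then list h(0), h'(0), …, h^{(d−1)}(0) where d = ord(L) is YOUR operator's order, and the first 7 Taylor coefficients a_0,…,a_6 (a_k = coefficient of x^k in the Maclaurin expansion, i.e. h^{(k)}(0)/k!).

f: a_k = 1, 4, 16, 64, 256, 1024, 4096, …
g: a_k = -3, 0, 27/2, 0, -81/8, 0, 243/80, …
h₀=f+g: left-lcm gives L₀, ord ≤ 3.
Differentiate: ansatz ord ≤ ord L₀ ⇒ L.
L = (4824 - 1728·x + 3456·x^2) + (-315 + 1476·x - 1296·x^2 + 1728·x^3)·Dx + (536 - 192·x + 384·x^2)·Dx^2 + (-35 + 164·x - 144·x^2 + 192·x^3)·Dx^3  (order 3).
h: a_k = 4, 59, 192, 1967/2, 5120, 983769/40, 114688, …
ICs: h(0) = 4, h′(0) = 59, h′′(0) = 384.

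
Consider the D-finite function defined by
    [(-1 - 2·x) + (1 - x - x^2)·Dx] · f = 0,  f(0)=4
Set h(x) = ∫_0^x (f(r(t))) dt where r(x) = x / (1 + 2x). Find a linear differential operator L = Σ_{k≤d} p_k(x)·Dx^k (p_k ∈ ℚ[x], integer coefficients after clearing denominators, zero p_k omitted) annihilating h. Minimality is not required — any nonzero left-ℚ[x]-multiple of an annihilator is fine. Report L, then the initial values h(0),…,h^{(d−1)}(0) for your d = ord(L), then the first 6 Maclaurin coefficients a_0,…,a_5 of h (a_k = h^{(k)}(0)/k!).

f: a_k = 4, 4, 8, 12, 20, 32, …
Substitute x→r, Dx→(1/r')Dx; clear ⇒ L₀.
h=∫h₀ ⇒ L = L₀·Dx.
L = (-1 - 4·x)·Dx + (1 + 5·x + 7·x^2 + 2·x^3)·Dx^2  (order 2).
h: a_k = 0, 4, 2, 0, -1, 12/5, …
ICs: h(0) = 0, h′(0) = 4.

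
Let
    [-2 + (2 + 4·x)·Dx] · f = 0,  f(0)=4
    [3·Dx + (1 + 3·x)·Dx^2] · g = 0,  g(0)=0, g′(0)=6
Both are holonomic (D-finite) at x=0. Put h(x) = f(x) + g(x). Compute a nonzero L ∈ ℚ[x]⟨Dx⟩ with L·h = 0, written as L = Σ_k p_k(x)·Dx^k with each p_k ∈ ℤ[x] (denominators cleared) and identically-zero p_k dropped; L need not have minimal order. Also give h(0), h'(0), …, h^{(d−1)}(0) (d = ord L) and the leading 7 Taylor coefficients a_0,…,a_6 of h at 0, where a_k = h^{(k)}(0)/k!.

L = (9 + 9·x)·Dx + (15 + 54·x + 45·x^2)·Dx^2 + (2 + 13·x + 27·x^2 + 18·x^3)·Dx^3  (order 3).
h: a_k = 4, 10, -11, 20, -43, 1007/10, -993/4, …
ICs: h(0) = 4, h′(0) = 10, h′′(0) = -22.

f: a_k = 4, 4, -2, 2, -5/2, 7/2, -21/4, …
g: a_k = 0, 6, -9, 18, -81/2, 486/5, -243, …
Sum ⇒ L₀ = lclm(L_f,L_g) in ℚ(x)⟨Dx⟩.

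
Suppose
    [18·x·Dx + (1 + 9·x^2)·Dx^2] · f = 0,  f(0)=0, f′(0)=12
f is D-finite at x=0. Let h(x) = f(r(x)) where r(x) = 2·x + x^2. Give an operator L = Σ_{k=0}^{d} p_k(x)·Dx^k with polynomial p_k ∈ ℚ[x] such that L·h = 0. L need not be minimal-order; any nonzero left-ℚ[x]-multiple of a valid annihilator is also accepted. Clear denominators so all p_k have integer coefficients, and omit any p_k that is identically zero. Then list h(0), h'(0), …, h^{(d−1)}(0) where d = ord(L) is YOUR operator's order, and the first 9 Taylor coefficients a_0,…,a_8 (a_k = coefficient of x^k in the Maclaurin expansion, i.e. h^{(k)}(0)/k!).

L = (-1 + 72·x + 144·x^2 + 108·x^3 + 27·x^4)·Dx + (1 + x + 36·x^2 + 72·x^3 + 45·x^4 + 9·x^5)·Dx^2  (order 2).
h: a_k = 0, 24, 12, -288, -432, 30024/5, 15516, -1010880/7, -552096, …
ICs: h(0) = 0, h′(0) = 24.

f: a_k = 0, 12, 0, -36, 0, 972/5, 0, -8748/7, 0, …
Substitute x→r, Dx→(1/r')Dx; clear ⇒ L₀.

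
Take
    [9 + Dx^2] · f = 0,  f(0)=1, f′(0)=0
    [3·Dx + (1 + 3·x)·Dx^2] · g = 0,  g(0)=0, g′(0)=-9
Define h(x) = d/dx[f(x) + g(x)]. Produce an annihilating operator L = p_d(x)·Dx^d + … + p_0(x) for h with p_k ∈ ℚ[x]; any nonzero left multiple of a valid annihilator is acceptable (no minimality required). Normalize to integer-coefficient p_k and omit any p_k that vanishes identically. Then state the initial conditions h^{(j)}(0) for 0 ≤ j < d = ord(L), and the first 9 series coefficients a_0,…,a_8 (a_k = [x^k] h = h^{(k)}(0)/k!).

L = (63 + 54·x + 81·x^2) + (9 + 45·x + 81·x^2 + 81·x^3)·Dx + (7 + 6·x + 9·x^2)·Dx^2 + (1 + 5·x + 9·x^2 + 9·x^3)·Dx^3  (order 3).
h: a_k = -9, 18, -81, 513/2, -729, 87237/40, -6561, 11023209/560, -59049, …
ICs: h(0) = -9, h′(0) = 18, h′′(0) = -162.

f: a_k = 1, 0, -9/2, 0, 27/8, 0, -81/80, 0, 729/4480, …
g: a_k = 0, -9, 27/2, -27, 243/4, -729/5, 729/2, -6561/7, 19683/8, …
f+g: L₀ = lclm(L_f,L_g), ord ≤ 2+2.
h₀' ⇒ L via d/dx closure of L₀.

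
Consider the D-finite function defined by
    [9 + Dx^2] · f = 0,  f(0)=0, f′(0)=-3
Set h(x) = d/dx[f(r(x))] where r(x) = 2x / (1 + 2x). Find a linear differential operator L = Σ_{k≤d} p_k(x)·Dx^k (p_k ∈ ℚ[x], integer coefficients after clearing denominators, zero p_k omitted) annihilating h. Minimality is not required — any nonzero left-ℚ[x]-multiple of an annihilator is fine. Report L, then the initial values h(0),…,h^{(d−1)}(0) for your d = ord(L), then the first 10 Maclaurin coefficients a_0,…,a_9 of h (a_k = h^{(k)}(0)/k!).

f: a_k = 0, -3, 0, 9/2, 0, -81/40, 0, 243/560, 0, -243/4480, …
Change of var in L_f (x↦r) gives L₀.
Differentiate: ansatz ord ≤ ord L₀ ⇒ L.
L = (60 + 96·x + 96·x^2) + (12 + 72·x + 144·x^2 + 96·x^3)·Dx + (1 + 8·x + 24·x^2 + 32·x^3 + 16·x^4)·Dx^2  (order 2).
h: a_k = -6, 24, 36, -672, 3516, -12240, 154824/5, -242304/5, -1073196/35, 4314288/7, …
ICs: h(0) = -6, h′(0) = 24.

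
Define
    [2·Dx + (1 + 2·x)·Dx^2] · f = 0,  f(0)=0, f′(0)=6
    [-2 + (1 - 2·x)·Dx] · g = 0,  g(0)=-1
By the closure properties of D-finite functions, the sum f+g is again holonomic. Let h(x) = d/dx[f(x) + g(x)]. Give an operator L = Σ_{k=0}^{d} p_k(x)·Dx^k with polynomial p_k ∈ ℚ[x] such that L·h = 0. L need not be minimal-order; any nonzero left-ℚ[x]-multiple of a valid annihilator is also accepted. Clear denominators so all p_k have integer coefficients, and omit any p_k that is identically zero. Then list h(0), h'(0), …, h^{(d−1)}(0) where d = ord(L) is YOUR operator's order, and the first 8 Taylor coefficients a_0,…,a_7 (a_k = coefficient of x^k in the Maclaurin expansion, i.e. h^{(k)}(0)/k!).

L = (-40 - 16·x) + (-8 - 64·x - 32·x^2)·Dx + (3 + 2·x - 12·x^2 - 8·x^3)·Dx^2  (order 2).
h: a_k = 4, -20, 0, -112, -64, -576, -512, -2816, …
ICs: h(0) = 4, h′(0) = -20.

f: a_k = 0, 6, -6, 8, -12, 96/5, -32, 384/7, …
g: a_k = -1, -2, -4, -8, -16, -32, -64, -128, …
h₀=f+g: left-lcm gives L₀, ord ≤ 3.
Differentiate: ansatz ord ≤ ord L₀ ⇒ L.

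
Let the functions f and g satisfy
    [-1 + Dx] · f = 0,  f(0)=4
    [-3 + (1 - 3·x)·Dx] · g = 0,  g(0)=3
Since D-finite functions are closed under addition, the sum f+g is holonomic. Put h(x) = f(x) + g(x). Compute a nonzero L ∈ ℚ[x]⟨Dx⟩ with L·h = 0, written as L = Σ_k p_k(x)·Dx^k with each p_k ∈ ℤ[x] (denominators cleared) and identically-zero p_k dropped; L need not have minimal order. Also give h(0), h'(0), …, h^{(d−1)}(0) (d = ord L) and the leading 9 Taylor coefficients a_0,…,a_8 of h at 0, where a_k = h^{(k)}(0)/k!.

f: a_k = 4, 4, 2, 2/3, 1/6, 1/30, 1/180, 1/1260, 1/10080, …
g: a_k = 3, 9, 27, 81, 243, 729, 2187, 6561, 19683, …
Weyl lclm of L_f,L_g ⇒ L₀ (ord ≤ 2).
L = (15 + 9·x) + (-17 - 6·x + 9·x^2)·Dx + (2 - 3·x - 9·x^2)·Dx^2  (order 2).
h: a_k = 7, 13, 29, 245/3, 1459/6, 21871/30, 393661/180, 8266861/1260, 198404641/10080, …
ICs: h(0) = 7, h′(0) = 13.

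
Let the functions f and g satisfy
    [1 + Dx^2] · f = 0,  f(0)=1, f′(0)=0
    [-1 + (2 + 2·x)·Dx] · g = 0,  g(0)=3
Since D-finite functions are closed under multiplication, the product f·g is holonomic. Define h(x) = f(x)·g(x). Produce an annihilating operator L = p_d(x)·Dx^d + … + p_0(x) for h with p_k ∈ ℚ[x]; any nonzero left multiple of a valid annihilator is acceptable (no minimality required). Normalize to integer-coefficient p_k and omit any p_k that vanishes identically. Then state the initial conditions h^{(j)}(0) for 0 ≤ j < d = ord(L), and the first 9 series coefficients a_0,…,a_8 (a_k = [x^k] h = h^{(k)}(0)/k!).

L = (7 + 8·x + 4·x^2) + (-4 - 4·x)·Dx + (4 + 8·x + 4·x^2)·Dx^2  (order 2).
h: a_k = 3, 3/2, -15/8, -9/16, 25/128, 13/256, -349/15360, 401/30720, -44047/3440640, …
ICs: h(0) = 3, h′(0) = 3/2.

f: a_k = 1, 0, -1/2, 0, 1/24, 0, -1/720, 0, 1/40320, …
g: a_k = 3, 3/2, -3/8, 3/16, -15/128, 21/256, -63/1024, 99/2048, -1287/32768, …
Sym-product of L_f,L_g gives L₀ (≤ ord 2).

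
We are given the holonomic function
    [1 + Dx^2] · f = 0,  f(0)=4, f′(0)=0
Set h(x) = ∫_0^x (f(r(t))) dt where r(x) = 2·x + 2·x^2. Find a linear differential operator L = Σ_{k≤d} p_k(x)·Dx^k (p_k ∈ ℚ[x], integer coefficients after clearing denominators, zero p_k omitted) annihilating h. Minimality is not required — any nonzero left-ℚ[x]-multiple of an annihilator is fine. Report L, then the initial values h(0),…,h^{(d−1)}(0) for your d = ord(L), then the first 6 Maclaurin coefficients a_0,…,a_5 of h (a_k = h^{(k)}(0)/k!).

L = (4 + 24·x + 48·x^2 + 32·x^3)·Dx - 2·Dx^2 + (1 + 2·x)·Dx^3  (order 3).
h: a_k = 0, 4, 0, -8/3, -4, -16/15, …
ICs: h(0) = 0, h′(0) = 4, h′′(0) = 0.

f: a_k = 4, 0, -2, 0, 1/6, 0, …
f∘r: x↦r, Dx↦Dx/r' in L_f ⇒ L₀.
h=∫₀ˣh₀: take L = L₀·Dx.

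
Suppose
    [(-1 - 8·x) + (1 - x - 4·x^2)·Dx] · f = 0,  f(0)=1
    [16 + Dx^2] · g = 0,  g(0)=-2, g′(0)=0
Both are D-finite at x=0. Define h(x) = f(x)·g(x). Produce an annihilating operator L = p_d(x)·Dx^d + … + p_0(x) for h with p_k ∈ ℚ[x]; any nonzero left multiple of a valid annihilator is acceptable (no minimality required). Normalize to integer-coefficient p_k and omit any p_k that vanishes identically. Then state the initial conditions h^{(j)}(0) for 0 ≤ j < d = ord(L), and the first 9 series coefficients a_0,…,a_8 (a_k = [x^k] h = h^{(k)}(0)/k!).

L = (-8 + 16·x + 64·x^2) + (2 + 16·x)·Dx + (-1 + x + 4·x^2)·Dx^2  (order 2).
h: a_k = -2, -2, 6, -2, 2/3, -22/3, 302/45, -1018/45, 34/35, …
ICs: h(0) = -2, h′(0) = -2.

f: a_k = 1, 1, 5, 9, 29, 65, 181, 441, 1165, …
g: a_k = -2, 0, 16, 0, -64/3, 0, 512/45, 0, -1024/315, …
L₀ := L_f ⊗_s L_g (sym. prod.), ord ≤ 2.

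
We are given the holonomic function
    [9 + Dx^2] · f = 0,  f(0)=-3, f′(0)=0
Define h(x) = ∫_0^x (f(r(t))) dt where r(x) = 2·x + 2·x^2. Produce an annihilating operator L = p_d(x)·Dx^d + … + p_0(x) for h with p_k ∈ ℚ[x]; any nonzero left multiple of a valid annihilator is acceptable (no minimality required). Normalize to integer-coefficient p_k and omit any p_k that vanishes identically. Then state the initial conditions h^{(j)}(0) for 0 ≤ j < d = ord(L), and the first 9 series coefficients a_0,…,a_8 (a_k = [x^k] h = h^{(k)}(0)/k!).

f: a_k = -3, 0, 27/2, 0, -81/8, 0, 243/80, 0, -2187/4480, …
h₀=f(r): pull back L_f along r ⇒ L₀.
h=∫₀ˣh₀: take L = L₀·Dx.
L = (36 + 216·x + 432·x^2 + 288·x^3)·Dx - 2·Dx^2 + (1 + 2·x)·Dx^3  (order 3).
h: a_k = 0, -3, 0, 18, 27, -108/5, -108, -3888/35, 324/5, …
ICs: h(0) = 0, h′(0) = -3, h′′(0) = 0.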